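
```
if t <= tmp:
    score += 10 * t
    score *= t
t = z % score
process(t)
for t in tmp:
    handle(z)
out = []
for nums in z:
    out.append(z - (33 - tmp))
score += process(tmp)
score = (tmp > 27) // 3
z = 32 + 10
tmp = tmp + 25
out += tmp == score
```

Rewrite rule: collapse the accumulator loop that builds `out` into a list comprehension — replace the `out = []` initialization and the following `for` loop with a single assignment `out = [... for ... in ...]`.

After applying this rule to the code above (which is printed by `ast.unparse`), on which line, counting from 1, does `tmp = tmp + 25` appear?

12

Transformed code:
if t <= tmp:
    score += 10 * t
    score *= t
t = z % score
process(t)
for t in tmp:
    handle(z)
out = [z - (33 - tmp) for nums in z]
score += process(tmp)
score = (tmp > 27) // 3
z = 32 + 10
tmp = tmp + 25
out += tmp == score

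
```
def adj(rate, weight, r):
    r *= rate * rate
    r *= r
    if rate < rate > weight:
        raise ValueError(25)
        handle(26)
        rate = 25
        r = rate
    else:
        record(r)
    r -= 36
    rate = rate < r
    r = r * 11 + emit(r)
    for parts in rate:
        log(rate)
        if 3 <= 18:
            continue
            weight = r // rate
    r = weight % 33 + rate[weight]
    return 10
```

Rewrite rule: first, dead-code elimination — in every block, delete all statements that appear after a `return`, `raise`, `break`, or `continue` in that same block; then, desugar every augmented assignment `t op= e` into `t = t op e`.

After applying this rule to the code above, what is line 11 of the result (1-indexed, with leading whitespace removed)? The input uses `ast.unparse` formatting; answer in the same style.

for parts in rate:

Transformed code:
def adj(rate, weight, r):
    r = r * (rate * rate)
    r = r * r
    if rate < rate > weight:
        raise ValueError(25)
    else:
        record(r)
    r = r - 36
    rate = rate < r
    r = r * 11 + emit(r)
    for parts in rate:
        log(rate)
        if 3 <= 18:
            continue
    r = weight % 33 + rate[weight]
    return 10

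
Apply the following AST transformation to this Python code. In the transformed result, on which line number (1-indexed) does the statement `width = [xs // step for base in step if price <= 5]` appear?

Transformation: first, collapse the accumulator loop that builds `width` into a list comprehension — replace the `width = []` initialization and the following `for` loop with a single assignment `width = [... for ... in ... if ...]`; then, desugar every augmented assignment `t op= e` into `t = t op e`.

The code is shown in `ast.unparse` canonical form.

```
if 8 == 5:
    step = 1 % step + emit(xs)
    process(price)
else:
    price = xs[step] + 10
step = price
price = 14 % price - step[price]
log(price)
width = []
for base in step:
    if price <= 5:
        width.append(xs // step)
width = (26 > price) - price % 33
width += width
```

9

Transformed code:
if 8 == 5:
    step = 1 % step + emit(xs)
    process(price)
else:
    price = xs[step] + 10
step = price
price = 14 % price - step[price]
log(price)
width = [xs // step for base in step if price <= 5]
width = (26 > price) - price % 33
width = width + width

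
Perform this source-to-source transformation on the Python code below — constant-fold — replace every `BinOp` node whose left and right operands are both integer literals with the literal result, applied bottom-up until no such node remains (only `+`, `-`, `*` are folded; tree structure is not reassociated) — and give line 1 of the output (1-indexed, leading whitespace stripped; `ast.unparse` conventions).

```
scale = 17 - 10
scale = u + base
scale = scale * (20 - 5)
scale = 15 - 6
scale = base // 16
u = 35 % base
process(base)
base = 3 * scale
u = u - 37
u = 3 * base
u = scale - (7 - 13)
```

scale = 7

Transformed code:
scale = 7
scale = u + base
scale = scale * 15
scale = 9
scale = base // 16
u = 35 % base
process(base)
base = 3 * scale
u = u - 37
u = 3 * base
u = scale - -6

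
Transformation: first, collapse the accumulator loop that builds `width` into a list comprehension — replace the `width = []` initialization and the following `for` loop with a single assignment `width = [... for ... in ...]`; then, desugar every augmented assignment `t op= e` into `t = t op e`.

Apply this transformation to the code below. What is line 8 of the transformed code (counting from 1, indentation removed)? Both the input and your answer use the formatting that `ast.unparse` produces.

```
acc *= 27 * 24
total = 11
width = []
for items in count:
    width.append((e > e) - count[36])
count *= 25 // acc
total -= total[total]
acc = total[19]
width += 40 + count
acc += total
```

Transformed code:
acc = acc * (27 * 24)
total = 11
width = [(e > e) - count[36] for items in count]
count = count * (25 // acc)
total = total - total[total]
acc = total[19]
width = width + (40 + count)
acc = acc + total

acc = acc + total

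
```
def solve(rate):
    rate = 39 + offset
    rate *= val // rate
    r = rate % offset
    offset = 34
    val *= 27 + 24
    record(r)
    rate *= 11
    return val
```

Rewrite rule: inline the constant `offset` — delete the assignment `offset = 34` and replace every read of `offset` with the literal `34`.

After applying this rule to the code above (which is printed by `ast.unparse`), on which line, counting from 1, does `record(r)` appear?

6

Transformed code:
def solve(rate):
    rate = 39 + 34
    rate *= val // rate
    r = rate % 34
    val *= 27 + 24
    record(r)
    rate *= 11
    return val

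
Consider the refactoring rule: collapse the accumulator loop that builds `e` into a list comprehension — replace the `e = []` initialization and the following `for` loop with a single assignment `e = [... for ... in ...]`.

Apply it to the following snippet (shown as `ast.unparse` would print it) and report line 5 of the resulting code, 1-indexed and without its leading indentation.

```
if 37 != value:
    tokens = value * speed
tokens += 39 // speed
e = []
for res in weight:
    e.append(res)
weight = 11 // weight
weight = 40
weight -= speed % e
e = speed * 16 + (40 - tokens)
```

weight = 11 // weight

Transformed code:
if 37 != value:
    tokens = value * speed
tokens += 39 // speed
e = [res for res in weight]
weight = 11 // weight
weight = 40
weight -= speed % e
e = speed * 16 + (40 - tokens)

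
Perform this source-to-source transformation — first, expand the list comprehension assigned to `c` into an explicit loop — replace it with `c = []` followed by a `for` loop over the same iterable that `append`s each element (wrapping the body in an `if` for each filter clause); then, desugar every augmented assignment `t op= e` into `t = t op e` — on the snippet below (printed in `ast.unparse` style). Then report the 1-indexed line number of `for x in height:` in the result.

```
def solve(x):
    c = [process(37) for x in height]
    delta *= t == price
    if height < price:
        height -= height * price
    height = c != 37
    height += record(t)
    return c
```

3

Transformed code:
def solve(x):
    c = []
    for x in height:
        c.append(process(37))
    delta = delta * (t == price)
    if height < price:
        height = height - height * price
    height = c != 37
    height = height + record(t)
    return c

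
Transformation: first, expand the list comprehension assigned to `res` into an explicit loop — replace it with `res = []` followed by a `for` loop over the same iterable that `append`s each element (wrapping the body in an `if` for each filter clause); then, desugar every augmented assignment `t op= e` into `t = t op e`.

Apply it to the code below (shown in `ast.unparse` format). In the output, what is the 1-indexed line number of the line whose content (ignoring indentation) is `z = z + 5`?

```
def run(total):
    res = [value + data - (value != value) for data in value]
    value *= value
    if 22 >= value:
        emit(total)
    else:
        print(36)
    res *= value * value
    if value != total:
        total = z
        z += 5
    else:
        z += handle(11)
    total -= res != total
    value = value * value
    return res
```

Transformed code:
def run(total):
    res = []
    for data in value:
        res.append(value + data - (value != value))
    value = value * value
    if 22 >= value:
        emit(total)
    else:
        print(36)
    res = res * (value * value)
    if value != total:
        total = z
        z = z + 5
    else:
        z = z + handle(11)
    total = total - (res != total)
    value = value * value
    return res

13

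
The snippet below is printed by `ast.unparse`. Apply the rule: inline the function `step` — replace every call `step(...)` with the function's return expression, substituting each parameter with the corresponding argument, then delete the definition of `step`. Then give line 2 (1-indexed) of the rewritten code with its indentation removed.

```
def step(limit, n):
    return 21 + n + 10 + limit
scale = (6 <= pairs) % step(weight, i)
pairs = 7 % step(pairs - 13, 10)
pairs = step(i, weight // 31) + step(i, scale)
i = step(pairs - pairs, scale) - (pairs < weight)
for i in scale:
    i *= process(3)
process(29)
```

Transformed code:
scale = (6 <= pairs) % (21 + i + 10 + weight)
pairs = 7 % (21 + 10 + 10 + (pairs - 13))
pairs = 21 + weight // 31 + 10 + i + (21 + scale + 10 + i)
i = 21 + scale + 10 + (pairs - pairs) - (pairs < weight)
for i in scale:
    i *= process(3)
process(29)

pairs = 7 % (21 + 10 + 10 + (pairs - 13))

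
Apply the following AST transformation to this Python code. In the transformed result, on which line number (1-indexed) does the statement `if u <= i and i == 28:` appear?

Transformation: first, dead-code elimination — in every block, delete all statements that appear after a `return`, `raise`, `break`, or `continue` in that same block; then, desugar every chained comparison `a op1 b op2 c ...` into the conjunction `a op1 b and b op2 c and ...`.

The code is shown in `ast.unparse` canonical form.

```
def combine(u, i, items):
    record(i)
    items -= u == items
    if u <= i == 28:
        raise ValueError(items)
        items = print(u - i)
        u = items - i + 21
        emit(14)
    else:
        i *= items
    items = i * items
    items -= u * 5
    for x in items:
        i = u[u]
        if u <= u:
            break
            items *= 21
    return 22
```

4

Transformed code:
def combine(u, i, items):
    record(i)
    items -= u == items
    if u <= i and i == 28:
        raise ValueError(items)
    else:
        i *= items
    items = i * items
    items -= u * 5
    for x in items:
        i = u[u]
        if u <= u:
            break
    return 22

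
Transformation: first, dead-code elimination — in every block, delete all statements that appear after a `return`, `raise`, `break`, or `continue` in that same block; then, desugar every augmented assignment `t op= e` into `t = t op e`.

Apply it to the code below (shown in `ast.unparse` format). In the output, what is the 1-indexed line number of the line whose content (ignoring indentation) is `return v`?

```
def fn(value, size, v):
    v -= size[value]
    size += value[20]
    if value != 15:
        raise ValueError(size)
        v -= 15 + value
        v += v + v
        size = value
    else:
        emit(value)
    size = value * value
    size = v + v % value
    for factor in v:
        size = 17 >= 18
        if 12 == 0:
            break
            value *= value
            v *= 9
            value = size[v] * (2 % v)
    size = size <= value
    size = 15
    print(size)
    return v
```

17

Transformed code:
def fn(value, size, v):
    v = v - size[value]
    size = size + value[20]
    if value != 15:
        raise ValueError(size)
    else:
        emit(value)
    size = value * value
    size = v + v % value
    for factor in v:
        size = 17 >= 18
        if 12 == 0:
            break
    size = size <= value
    size = 15
    print(size)
    return v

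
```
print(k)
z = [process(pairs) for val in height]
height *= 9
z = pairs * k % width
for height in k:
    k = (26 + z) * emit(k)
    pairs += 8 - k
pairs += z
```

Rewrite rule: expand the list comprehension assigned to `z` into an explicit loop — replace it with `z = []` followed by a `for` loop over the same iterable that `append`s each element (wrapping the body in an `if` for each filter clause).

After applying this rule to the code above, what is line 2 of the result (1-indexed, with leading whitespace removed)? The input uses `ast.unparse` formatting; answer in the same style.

z = []

Transformed code:
print(k)
z = []
for val in height:
    z.append(process(pairs))
height *= 9
z = pairs * k % width
for height in k:
    k = (26 + z) * emit(k)
    pairs += 8 - k
pairs += z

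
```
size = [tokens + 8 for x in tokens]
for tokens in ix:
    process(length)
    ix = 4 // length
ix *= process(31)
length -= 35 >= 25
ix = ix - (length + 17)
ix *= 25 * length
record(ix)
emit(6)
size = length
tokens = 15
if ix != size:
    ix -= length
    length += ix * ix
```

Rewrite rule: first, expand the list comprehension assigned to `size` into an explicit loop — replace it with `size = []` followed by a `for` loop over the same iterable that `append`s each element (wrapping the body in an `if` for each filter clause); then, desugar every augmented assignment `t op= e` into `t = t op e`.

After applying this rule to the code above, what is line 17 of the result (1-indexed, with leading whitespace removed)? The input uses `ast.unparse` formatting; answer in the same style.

Transformed code:
size = []
for x in tokens:
    size.append(tokens + 8)
for tokens in ix:
    process(length)
    ix = 4 // length
ix = ix * process(31)
length = length - (35 >= 25)
ix = ix - (length + 17)
ix = ix * (25 * length)
record(ix)
emit(6)
size = length
tokens = 15
if ix != size:
    ix = ix - length
    length = length + ix * ix

length = length + ix * ix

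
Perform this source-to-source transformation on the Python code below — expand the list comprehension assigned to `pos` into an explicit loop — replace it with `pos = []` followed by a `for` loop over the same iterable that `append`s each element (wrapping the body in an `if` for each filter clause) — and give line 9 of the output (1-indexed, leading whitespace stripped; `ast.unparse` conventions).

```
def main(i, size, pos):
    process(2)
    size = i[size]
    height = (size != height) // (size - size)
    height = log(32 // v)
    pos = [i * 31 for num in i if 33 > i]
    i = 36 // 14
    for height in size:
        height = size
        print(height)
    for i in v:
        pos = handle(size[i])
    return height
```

Transformed code:
def main(i, size, pos):
    process(2)
    size = i[size]
    height = (size != height) // (size - size)
    height = log(32 // v)
    pos = []
    for num in i:
        if 33 > i:
            pos.append(i * 31)
    i = 36 // 14
    for height in size:
        height = size
        print(height)
    for i in v:
        pos = handle(size[i])
    return height

pos.append(i * 31)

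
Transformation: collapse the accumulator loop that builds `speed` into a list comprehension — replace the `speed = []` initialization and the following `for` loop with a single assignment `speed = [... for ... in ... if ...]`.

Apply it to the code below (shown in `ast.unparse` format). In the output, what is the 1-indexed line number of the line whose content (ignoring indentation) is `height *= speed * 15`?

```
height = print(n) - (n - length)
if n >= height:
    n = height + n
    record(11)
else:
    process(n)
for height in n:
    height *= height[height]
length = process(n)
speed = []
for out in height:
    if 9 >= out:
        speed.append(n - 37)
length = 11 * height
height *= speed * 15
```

Transformed code:
height = print(n) - (n - length)
if n >= height:
    n = height + n
    record(11)
else:
    process(n)
for height in n:
    height *= height[height]
length = process(n)
speed = [n - 37 for out in height if 9 >= out]
length = 11 * height
height *= speed * 15

12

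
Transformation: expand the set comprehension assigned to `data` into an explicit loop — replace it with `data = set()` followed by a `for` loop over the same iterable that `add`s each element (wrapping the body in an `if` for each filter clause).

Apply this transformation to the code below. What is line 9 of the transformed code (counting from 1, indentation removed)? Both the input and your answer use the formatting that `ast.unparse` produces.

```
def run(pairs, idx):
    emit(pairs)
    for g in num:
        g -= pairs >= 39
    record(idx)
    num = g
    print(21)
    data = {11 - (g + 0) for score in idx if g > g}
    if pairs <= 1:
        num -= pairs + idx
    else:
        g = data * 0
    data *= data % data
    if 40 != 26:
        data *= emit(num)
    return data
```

for score in idx:

Transformed code:
def run(pairs, idx):
    emit(pairs)
    for g in num:
        g -= pairs >= 39
    record(idx)
    num = g
    print(21)
    data = set()
    for score in idx:
        if g > g:
            data.add(11 - (g + 0))
    if pairs <= 1:
        num -= pairs + idx
    else:
        g = data * 0
    data *= data % data
    if 40 != 26:
        data *= emit(num)
    return data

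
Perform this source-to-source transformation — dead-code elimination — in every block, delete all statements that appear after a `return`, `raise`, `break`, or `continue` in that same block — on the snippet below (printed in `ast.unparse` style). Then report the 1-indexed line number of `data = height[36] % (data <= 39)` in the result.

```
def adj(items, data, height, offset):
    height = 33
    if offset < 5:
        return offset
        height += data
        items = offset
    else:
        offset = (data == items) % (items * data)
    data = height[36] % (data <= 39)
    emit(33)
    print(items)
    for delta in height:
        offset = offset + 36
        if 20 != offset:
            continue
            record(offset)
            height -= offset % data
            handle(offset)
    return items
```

Transformed code:
def adj(items, data, height, offset):
    height = 33
    if offset < 5:
        return offset
    else:
        offset = (data == items) % (items * data)
    data = height[36] % (data <= 39)
    emit(33)
    print(items)
    for delta in height:
        offset = offset + 36
        if 20 != offset:
            continue
    return items

7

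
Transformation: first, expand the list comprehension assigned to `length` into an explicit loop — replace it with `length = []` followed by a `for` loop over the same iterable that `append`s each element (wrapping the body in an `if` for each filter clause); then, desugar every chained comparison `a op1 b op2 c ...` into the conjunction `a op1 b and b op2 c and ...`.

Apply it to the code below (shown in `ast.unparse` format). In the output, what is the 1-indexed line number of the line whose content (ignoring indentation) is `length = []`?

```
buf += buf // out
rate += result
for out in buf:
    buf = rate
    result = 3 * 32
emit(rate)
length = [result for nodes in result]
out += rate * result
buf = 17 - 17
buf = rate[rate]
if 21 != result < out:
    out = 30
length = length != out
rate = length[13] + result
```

Transformed code:
buf += buf // out
rate += result
for out in buf:
    buf = rate
    result = 3 * 32
emit(rate)
length = []
for nodes in result:
    length.append(result)
out += rate * result
buf = 17 - 17
buf = rate[rate]
if 21 != result and result < out:
    out = 30
length = length != out
rate = length[13] + result

7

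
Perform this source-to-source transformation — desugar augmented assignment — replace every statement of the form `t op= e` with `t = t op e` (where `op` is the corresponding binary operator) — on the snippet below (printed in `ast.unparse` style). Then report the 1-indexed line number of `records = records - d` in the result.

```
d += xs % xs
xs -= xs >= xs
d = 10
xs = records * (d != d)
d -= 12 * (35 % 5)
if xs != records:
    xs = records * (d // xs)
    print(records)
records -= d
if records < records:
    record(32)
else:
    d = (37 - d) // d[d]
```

9

Transformed code:
d = d + xs % xs
xs = xs - (xs >= xs)
d = 10
xs = records * (d != d)
d = d - 12 * (35 % 5)
if xs != records:
    xs = records * (d // xs)
    print(records)
records = records - d
if records < records:
    record(32)
else:
    d = (37 - d) // d[d]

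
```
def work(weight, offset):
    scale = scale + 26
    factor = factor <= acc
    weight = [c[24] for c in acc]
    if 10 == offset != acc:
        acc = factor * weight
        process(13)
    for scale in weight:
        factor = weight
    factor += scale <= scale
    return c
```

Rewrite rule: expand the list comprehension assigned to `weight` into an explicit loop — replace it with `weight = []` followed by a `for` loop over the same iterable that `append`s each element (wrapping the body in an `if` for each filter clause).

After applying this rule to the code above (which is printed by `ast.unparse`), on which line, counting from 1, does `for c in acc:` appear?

5

Transformed code:
def work(weight, offset):
    scale = scale + 26
    factor = factor <= acc
    weight = []
    for c in acc:
        weight.append(c[24])
    if 10 == offset != acc:
        acc = factor * weight
        process(13)
    for scale in weight:
        factor = weight
    factor += scale <= scale
    return c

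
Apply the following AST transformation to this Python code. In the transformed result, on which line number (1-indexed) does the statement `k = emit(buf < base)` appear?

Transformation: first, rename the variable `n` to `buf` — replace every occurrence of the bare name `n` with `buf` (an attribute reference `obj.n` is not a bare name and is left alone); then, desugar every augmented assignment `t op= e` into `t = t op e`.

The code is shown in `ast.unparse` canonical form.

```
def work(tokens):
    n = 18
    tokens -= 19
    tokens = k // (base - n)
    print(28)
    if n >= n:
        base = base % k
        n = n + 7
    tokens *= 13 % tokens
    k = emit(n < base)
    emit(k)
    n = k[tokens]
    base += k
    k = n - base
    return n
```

Transformed code:
def work(tokens):
    buf = 18
    tokens = tokens - 19
    tokens = k // (base - buf)
    print(28)
    if buf >= buf:
        base = base % k
        buf = buf + 7
    tokens = tokens * (13 % tokens)
    k = emit(buf < base)
    emit(k)
    buf = k[tokens]
    base = base + k
    k = buf - base
    return buf

10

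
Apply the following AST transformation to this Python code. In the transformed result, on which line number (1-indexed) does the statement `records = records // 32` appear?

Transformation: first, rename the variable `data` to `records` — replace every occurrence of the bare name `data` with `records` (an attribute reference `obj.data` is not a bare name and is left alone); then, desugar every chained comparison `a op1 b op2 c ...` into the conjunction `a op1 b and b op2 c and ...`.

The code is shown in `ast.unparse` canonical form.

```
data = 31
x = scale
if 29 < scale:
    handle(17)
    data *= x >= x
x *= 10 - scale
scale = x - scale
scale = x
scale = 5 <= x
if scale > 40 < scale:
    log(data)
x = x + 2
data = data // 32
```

Transformed code:
records = 31
x = scale
if 29 < scale:
    handle(17)
    records *= x >= x
x *= 10 - scale
scale = x - scale
scale = x
scale = 5 <= x
if scale > 40 and 40 < scale:
    log(records)
x = x + 2
records = records // 32

13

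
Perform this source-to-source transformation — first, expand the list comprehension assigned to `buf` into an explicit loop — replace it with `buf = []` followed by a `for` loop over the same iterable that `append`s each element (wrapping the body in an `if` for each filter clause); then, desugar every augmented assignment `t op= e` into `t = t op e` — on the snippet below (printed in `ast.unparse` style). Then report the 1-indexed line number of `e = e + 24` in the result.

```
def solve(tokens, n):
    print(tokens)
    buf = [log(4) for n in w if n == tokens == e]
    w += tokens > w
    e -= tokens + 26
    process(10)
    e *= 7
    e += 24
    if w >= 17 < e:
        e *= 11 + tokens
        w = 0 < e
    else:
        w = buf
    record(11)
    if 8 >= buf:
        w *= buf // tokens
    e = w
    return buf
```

11

Transformed code:
def solve(tokens, n):
    print(tokens)
    buf = []
    for n in w:
        if n == tokens == e:
            buf.append(log(4))
    w = w + (tokens > w)
    e = e - (tokens + 26)
    process(10)
    e = e * 7
    e = e + 24
    if w >= 17 < e:
        e = e * (11 + tokens)
        w = 0 < e
    else:
        w = buf
    record(11)
    if 8 >= buf:
        w = w * (buf // tokens)
    e = w
    return buf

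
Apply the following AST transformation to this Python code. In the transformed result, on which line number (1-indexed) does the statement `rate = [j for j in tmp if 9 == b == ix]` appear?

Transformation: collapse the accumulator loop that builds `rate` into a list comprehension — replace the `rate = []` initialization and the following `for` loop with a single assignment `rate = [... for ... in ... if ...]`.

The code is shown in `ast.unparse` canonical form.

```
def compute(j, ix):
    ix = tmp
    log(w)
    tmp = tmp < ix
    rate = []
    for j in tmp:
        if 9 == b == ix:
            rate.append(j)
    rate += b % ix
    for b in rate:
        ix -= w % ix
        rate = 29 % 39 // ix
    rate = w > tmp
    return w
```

5

Transformed code:
def compute(j, ix):
    ix = tmp
    log(w)
    tmp = tmp < ix
    rate = [j for j in tmp if 9 == b == ix]
    rate += b % ix
    for b in rate:
        ix -= w % ix
        rate = 29 % 39 // ix
    rate = w > tmp
    return w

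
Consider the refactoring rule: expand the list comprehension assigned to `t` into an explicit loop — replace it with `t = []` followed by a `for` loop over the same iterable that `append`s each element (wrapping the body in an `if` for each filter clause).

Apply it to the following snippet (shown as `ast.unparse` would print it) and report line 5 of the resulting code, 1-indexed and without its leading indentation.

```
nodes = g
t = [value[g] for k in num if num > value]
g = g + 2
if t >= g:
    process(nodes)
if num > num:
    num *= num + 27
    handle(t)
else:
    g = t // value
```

t.append(value[g])

Transformed code:
nodes = g
t = []
for k in num:
    if num > value:
        t.append(value[g])
g = g + 2
if t >= g:
    process(nodes)
if num > num:
    num *= num + 27
    handle(t)
else:
    g = t // value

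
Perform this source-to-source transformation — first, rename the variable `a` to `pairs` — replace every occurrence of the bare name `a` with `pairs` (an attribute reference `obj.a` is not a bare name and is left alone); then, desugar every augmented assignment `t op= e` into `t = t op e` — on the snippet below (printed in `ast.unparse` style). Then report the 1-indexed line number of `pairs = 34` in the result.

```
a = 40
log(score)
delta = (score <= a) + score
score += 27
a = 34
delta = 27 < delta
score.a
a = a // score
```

5

Transformed code:
pairs = 40
log(score)
delta = (score <= pairs) + score
score = score + 27
pairs = 34
delta = 27 < delta
score.a
pairs = pairs // score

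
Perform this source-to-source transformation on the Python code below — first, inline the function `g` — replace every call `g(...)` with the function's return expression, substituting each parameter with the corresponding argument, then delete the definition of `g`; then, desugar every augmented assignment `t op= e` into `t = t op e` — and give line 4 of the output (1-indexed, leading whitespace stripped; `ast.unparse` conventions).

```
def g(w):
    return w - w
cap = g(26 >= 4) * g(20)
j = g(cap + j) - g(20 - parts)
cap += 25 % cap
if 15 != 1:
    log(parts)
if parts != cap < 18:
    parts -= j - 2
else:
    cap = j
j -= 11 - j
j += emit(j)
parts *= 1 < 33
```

Transformed code:
cap = ((26 >= 4) - (26 >= 4)) * (20 - 20)
j = cap + j - (cap + j) - (20 - parts - (20 - parts))
cap = cap + 25 % cap
if 15 != 1:
    log(parts)
if parts != cap < 18:
    parts = parts - (j - 2)
else:
    cap = j
j = j - (11 - j)
j = j + emit(j)
parts = parts * (1 < 33)

if 15 != 1:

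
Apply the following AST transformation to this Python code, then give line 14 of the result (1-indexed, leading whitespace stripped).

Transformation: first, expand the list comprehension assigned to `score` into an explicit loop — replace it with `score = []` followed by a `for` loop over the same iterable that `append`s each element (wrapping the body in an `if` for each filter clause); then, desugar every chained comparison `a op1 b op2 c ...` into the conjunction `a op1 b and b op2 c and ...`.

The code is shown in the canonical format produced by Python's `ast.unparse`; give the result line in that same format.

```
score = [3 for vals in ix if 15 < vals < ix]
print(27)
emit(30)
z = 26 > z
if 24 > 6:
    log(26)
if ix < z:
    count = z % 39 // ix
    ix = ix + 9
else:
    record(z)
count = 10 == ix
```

Transformed code:
score = []
for vals in ix:
    if 15 < vals and vals < ix:
        score.append(3)
print(27)
emit(30)
z = 26 > z
if 24 > 6:
    log(26)
if ix < z:
    count = z % 39 // ix
    ix = ix + 9
else:
    record(z)
count = 10 == ix

record(z)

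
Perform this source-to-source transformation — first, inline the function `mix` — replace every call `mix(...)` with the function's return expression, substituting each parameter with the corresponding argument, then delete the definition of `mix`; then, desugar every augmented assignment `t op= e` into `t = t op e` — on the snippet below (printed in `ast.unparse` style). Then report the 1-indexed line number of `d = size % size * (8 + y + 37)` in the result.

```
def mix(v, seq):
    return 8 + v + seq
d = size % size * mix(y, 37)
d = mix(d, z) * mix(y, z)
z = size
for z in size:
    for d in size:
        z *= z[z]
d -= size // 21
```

1

Transformed code:
d = size % size * (8 + y + 37)
d = (8 + d + z) * (8 + y + z)
z = size
for z in size:
    for d in size:
        z = z * z[z]
d = d - size // 21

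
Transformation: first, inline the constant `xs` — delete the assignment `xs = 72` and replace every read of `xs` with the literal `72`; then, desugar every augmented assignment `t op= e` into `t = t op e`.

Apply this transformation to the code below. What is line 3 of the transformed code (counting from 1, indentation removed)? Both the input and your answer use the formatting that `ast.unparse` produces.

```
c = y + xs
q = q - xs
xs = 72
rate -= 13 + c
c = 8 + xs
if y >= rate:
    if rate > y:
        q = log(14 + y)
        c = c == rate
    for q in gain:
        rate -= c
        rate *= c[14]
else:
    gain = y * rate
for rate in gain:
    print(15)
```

Transformed code:
c = y + 72
q = q - 72
rate = rate - (13 + c)
c = 8 + 72
if y >= rate:
    if rate > y:
        q = log(14 + y)
        c = c == rate
    for q in gain:
        rate = rate - c
        rate = rate * c[14]
else:
    gain = y * rate
for rate in gain:
    print(15)

rate = rate - (13 + c)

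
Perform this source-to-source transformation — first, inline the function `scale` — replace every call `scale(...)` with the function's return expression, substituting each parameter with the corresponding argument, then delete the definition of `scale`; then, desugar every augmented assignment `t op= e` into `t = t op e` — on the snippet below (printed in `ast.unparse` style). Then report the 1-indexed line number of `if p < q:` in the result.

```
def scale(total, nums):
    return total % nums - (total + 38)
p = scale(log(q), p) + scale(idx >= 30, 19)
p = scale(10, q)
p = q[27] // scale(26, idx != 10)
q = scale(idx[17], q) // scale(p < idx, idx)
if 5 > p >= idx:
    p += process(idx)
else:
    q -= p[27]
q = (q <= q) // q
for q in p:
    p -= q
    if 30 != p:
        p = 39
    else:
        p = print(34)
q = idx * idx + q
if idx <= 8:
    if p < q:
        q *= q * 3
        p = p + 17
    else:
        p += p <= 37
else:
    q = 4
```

18

Transformed code:
p = log(q) % p - (log(q) + 38) + ((idx >= 30) % 19 - ((idx >= 30) + 38))
p = 10 % q - (10 + 38)
p = q[27] // (26 % (idx != 10) - (26 + 38))
q = (idx[17] % q - (idx[17] + 38)) // ((p < idx) % idx - ((p < idx) + 38))
if 5 > p >= idx:
    p = p + process(idx)
else:
    q = q - p[27]
q = (q <= q) // q
for q in p:
    p = p - q
    if 30 != p:
        p = 39
    else:
        p = print(34)
q = idx * idx + q
if idx <= 8:
    if p < q:
        q = q * (q * 3)
        p = p + 17
    else:
        p = p + (p <= 37)
else:
    q = 4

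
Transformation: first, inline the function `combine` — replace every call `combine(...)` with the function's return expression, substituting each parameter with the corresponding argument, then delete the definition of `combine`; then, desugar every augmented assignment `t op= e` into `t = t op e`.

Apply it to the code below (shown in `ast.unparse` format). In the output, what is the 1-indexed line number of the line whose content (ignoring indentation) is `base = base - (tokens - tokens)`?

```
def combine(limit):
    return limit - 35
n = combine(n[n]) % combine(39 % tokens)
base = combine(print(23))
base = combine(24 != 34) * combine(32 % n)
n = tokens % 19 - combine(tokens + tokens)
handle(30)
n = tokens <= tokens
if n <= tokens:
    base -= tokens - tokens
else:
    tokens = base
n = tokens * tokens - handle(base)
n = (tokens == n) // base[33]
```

8

Transformed code:
n = (n[n] - 35) % (39 % tokens - 35)
base = print(23) - 35
base = ((24 != 34) - 35) * (32 % n - 35)
n = tokens % 19 - (tokens + tokens - 35)
handle(30)
n = tokens <= tokens
if n <= tokens:
    base = base - (tokens - tokens)
else:
    tokens = base
n = tokens * tokens - handle(base)
n = (tokens == n) // base[33]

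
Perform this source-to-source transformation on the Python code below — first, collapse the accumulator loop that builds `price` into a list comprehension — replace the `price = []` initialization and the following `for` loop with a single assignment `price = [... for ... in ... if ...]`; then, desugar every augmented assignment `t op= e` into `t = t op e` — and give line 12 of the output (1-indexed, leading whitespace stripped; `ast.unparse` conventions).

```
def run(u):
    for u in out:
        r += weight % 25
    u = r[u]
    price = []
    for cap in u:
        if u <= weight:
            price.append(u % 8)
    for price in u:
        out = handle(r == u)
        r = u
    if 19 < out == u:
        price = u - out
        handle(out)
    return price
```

Transformed code:
def run(u):
    for u in out:
        r = r + weight % 25
    u = r[u]
    price = [u % 8 for cap in u if u <= weight]
    for price in u:
        out = handle(r == u)
        r = u
    if 19 < out == u:
        price = u - out
        handle(out)
    return price

return price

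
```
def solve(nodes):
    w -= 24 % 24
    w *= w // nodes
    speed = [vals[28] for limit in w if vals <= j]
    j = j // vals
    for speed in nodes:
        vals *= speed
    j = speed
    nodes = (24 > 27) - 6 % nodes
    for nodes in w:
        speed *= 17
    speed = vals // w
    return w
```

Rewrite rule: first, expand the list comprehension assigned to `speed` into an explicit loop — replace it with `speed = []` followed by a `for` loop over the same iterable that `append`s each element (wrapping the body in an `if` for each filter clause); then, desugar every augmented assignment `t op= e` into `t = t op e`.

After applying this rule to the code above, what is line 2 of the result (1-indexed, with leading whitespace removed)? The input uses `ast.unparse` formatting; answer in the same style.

Transformed code:
def solve(nodes):
    w = w - 24 % 24
    w = w * (w // nodes)
    speed = []
    for limit in w:
        if vals <= j:
            speed.append(vals[28])
    j = j // vals
    for speed in nodes:
        vals = vals * speed
    j = speed
    nodes = (24 > 27) - 6 % nodes
    for nodes in w:
        speed = speed * 17
    speed = vals // w
    return w

w = w - 24 % 24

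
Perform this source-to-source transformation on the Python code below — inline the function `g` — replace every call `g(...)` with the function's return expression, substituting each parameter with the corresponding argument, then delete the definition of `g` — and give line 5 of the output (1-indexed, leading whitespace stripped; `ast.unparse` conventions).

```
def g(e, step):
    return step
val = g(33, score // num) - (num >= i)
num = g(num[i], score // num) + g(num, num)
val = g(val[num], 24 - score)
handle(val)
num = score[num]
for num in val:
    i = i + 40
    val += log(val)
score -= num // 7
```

Transformed code:
val = score // num - (num >= i)
num = score // num + num
val = 24 - score
handle(val)
num = score[num]
for num in val:
    i = i + 40
    val += log(val)
score -= num // 7

num = score[num]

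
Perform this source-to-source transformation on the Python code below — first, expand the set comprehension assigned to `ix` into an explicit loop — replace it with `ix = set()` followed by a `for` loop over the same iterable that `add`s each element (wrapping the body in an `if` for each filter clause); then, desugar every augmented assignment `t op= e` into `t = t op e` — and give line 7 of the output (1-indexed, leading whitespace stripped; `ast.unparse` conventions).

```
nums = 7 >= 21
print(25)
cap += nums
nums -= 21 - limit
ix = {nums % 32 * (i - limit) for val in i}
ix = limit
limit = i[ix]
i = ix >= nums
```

ix.add(nums % 32 * (i - limit))

Transformed code:
nums = 7 >= 21
print(25)
cap = cap + nums
nums = nums - (21 - limit)
ix = set()
for val in i:
    ix.add(nums % 32 * (i - limit))
ix = limit
limit = i[ix]
i = ix >= nums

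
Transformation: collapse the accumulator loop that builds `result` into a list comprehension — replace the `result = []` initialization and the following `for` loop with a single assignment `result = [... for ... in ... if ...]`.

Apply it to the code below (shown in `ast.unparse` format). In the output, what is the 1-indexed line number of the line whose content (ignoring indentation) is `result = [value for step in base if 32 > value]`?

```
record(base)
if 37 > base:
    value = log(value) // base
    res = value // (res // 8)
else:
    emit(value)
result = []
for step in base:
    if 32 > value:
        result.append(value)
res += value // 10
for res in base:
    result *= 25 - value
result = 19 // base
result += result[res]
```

Transformed code:
record(base)
if 37 > base:
    value = log(value) // base
    res = value // (res // 8)
else:
    emit(value)
result = [value for step in base if 32 > value]
res += value // 10
for res in base:
    result *= 25 - value
result = 19 // base
result += result[res]

7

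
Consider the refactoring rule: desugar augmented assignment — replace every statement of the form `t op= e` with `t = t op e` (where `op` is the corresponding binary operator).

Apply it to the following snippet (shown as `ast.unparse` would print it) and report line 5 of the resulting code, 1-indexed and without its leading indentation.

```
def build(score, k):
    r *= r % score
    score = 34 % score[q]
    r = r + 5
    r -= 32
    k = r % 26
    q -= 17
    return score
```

r = r - 32

Transformed code:
def build(score, k):
    r = r * (r % score)
    score = 34 % score[q]
    r = r + 5
    r = r - 32
    k = r % 26
    q = q - 17
    return score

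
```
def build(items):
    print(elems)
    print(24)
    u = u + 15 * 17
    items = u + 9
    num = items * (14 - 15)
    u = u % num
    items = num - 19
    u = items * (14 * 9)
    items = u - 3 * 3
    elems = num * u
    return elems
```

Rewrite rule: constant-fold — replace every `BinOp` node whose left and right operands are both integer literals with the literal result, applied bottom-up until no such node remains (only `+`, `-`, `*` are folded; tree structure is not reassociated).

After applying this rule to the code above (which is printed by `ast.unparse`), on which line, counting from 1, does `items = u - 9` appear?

Transformed code:
def build(items):
    print(elems)
    print(24)
    u = u + 255
    items = u + 9
    num = items * -1
    u = u % num
    items = num - 19
    u = items * 126
    items = u - 9
    elems = num * u
    return elems

10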